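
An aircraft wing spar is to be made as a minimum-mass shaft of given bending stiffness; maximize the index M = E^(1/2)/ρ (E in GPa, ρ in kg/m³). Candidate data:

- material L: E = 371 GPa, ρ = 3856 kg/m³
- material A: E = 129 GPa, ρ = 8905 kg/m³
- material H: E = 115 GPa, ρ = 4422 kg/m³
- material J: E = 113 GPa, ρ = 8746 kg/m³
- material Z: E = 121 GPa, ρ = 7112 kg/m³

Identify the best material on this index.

Evaluate M for each candidate:
  material L: M = 5.00×10⁻³
  material H: M = 2.43×10⁻³
  material Z: M = 1.55×10⁻³
  material A: M = 1.28×10⁻³
  material J: M = 1.22×10⁻³
Material L ranks first.

material L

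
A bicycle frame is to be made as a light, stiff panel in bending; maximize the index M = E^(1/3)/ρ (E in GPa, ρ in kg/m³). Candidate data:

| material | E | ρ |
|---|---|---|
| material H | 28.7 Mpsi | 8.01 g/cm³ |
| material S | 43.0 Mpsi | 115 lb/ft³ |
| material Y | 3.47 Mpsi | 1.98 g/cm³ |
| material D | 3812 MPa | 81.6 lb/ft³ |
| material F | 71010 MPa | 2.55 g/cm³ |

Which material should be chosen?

After converting to SI:
  material H: E = 197.9 GPa, ρ = 8010 kg/m³
  material S: E = 296.5 GPa, ρ = 1842 kg/m³
  material Y: E = 23.92 GPa, ρ = 1980 kg/m³
  material D: E = 3.812 GPa, ρ = 1307 kg/m³
  material F: E = 71.01 GPa, ρ = 2550 kg/m³
  material S: M = 3.62×10⁻³
  material F: M = 1.62×10⁻³
  material Y: M = 1.46×10⁻³
  material D: M = 1.20×10⁻³
  material H: M = 0.728×10⁻³
Material S ranks first.

material S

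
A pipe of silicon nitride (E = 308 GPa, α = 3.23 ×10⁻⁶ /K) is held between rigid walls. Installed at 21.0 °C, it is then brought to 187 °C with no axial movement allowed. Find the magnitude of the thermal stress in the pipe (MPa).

ΔT = 166.0 K. Constrained thermal stress σ = E·α·ΔT = 308.0×10³ MPa × 3.23×10⁻⁶ × 166.0 = 165 MPa (compressive).

165 MPa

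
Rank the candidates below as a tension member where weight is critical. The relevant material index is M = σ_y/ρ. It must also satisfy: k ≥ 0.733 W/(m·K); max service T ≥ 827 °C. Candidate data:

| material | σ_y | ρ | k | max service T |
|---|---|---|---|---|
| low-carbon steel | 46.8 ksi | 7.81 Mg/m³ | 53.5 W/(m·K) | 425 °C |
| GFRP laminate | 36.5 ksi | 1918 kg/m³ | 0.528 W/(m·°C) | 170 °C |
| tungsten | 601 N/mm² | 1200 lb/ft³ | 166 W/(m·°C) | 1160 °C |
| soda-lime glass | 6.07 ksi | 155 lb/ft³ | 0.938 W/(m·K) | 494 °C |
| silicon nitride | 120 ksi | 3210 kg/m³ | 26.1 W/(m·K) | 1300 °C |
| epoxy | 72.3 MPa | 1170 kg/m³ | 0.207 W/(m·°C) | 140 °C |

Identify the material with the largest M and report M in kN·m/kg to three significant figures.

silicon nitride, M = 258 kN·m/kg

Screen on constraints: k ≥ 0.733 W/(m·K); max service T ≥ 827 °C. Survivors: tungsten, silicon nitride.
Normalizing units and computing the index:
  tungsten: σ_y = 601.0 MPa, ρ = 19220 kg/m³
  silicon nitride: σ_y = 827.4 MPa, ρ = 3210 kg/m³
  silicon nitride: M = 258 kN·m/kg
  tungsten: M = 31.3 kN·m/kg
Highest index: silicon nitride.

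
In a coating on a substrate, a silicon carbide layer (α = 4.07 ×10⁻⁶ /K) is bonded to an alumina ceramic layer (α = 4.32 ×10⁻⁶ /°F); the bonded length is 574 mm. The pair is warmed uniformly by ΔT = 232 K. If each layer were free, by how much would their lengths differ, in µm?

alumina ceramic: α = 4.32×10⁻⁶/°F × 9/5 = 7.78×10⁻⁶/K.
Δα = |4.07 − 7.78|×10⁻⁶/K = 3.71×10⁻⁶/K.
ΔL_mismatch = Δα·L·ΔT = 3.71×10⁻⁶ × 574.0 mm × 232.0 K = 494 µm.

494 µm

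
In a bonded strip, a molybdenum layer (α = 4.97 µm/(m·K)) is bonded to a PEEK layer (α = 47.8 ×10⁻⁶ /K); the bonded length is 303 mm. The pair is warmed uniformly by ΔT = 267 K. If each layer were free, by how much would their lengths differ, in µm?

3460 µm

Δα = |4.97 − 47.8|×10⁻⁶/K = 42.8×10⁻⁶/K.
ΔL_mismatch = Δα·L·ΔT = 42.8×10⁻⁶ × 303.0 mm × 267.0 K = 3460 µm.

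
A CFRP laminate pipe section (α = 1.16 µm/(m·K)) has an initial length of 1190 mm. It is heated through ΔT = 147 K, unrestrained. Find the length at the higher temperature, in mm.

ΔL = α·L₀·ΔT = 1.16×10⁻⁶ × 1190 mm × 147.0 K = 0.203 mm.
L = L₀ + ΔL = 1190 + 0.203 = 1190.2 mm.

1190.2 mm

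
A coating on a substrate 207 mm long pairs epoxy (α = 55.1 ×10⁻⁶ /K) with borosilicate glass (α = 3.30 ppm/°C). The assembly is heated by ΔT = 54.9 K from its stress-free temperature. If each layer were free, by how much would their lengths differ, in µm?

Δα = |55.1 − 3.30|×10⁻⁶/K = 51.8×10⁻⁶/K.
ΔL_mismatch = Δα·L·ΔT = 51.8×10⁻⁶ × 207.0 mm × 54.9 K = 589 µm.

589 µm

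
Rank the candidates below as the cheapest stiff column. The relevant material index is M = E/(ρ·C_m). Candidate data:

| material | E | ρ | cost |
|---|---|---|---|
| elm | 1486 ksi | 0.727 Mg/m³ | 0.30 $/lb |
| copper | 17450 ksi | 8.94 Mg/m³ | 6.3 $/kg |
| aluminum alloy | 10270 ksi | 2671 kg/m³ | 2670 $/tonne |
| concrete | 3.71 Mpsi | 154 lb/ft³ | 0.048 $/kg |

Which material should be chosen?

Putting every candidate on a common basis:
  elm: E = 10.25 GPa, ρ = 727.0 kg/m³, cost = 0.6614 $/kg
  copper: E = 120.3 GPa, ρ = 8940 kg/m³, cost = 6.300 $/kg
  aluminum alloy: E = 70.81 GPa, ρ = 2671 kg/m³, cost = 2.670 $/kg
  concrete: E = 25.58 GPa, ρ = 2467 kg/m³, cost = 0.04800 $/kg
  concrete: M = 216 MN·m per $
  elm: M = 21.3 MN·m per $
  aluminum alloy: M = 9.93 MN·m per $
  copper: M = 2.14 MN·m per $
Concrete has the largest M.

concrete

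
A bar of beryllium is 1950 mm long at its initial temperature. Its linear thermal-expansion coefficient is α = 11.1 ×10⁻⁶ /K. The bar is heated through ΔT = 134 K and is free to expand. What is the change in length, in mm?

ΔL = α·L₀·ΔT = 11.1×10⁻⁶ × 1950 mm × 134.0 K = 2.90 mm.

2.90 mm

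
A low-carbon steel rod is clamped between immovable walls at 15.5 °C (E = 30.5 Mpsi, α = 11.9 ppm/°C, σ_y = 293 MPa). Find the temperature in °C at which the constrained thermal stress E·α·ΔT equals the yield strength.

133 °C

E = 30.5 Mpsi = 210.3 GPa.
E·α·ΔT = 293.0 MPa ⇒ ΔT = 293.0 / (210.3×10³ × 11.9×10⁻⁶) = 117.1 K.
T = 15.5 + 117.1 = 132.6 °C.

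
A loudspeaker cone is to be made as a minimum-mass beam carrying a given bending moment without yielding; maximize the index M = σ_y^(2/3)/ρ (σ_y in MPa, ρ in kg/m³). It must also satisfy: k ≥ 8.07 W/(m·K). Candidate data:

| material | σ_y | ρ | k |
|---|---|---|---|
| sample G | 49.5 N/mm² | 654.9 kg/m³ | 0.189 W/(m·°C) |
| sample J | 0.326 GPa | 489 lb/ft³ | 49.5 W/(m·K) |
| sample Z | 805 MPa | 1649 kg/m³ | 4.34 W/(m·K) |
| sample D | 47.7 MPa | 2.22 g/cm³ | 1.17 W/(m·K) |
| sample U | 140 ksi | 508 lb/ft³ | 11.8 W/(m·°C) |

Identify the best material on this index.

Screen on constraints: k ≥ 8.07 W/(m·K). Survivors: sample J, sample U.
Convert each candidate to consistent units, then evaluate M:
  sample J: σ_y = 326.0 MPa, ρ = 7833 kg/m³
  sample U: σ_y = 965.3 MPa, ρ = 8137 kg/m³
  sample U: M = 12.0×10⁻³
  sample J: M = 6.05×10⁻³
Sample U ranks first.

sample U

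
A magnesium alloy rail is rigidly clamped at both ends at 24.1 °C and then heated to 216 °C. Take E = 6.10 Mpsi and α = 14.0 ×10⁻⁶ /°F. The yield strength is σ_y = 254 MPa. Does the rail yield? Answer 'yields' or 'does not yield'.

does not yield

E = 6.10 Mpsi = 42.06 GPa.
α = 14.0×10⁻⁶/°F × 9/5 = 25.2×10⁻⁶/K.
ΔT = 191.9 K. Constrained thermal stress σ = E·α·ΔT = 42.06×10³ MPa × 25.2×10⁻⁶ × 191.9 = 203 MPa (compressive).
Compare to σ_y = 254 MPa: σ < σ_y, so it does not yield.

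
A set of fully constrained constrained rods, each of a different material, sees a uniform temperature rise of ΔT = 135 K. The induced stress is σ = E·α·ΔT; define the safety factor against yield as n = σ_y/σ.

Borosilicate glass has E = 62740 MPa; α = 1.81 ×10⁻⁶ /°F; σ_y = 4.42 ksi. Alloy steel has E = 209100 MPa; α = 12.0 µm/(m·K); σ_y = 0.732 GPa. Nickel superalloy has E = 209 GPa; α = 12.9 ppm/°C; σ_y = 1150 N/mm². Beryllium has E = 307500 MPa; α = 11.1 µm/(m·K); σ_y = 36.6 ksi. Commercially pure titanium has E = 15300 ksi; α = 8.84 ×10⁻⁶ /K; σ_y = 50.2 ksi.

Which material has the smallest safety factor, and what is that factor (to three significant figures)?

In consistent units (E in GPa, α in ×10⁻⁶/K, σ_y in MPa):
  borosilicate glass: E = 62.74, α = 3.26, σ_y = 30.47 → σ = 27.6 MPa, n = 1.10
  alloy steel: E = 209.1, α = 12.0, σ_y = 732.0 → σ = 339 MPa, n = 2.16
  nickel superalloy: E = 209.0, α = 12.9, σ_y = 1150 → σ = 364 MPa, n = 3.16
  beryllium: E = 307.5, α = 11.1, σ_y = 252.3 → σ = 461 MPa, n = 0.548
  commercially pure titanium: E = 105.5, α = 8.84, σ_y = 346.1 → σ = 126 MPa, n = 2.75
The minimum is beryllium at n = 0.548.

beryllium, n = 0.548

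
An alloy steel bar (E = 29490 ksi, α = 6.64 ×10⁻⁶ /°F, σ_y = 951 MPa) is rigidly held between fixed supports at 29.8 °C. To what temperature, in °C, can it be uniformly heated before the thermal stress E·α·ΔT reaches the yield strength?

E = 29490 ksi = 203.3 GPa.
α = 6.64×10⁻⁶/°F × 9/5 = 12.0×10⁻⁶/K.
E·α·ΔT = 951.0 MPa ⇒ ΔT = 951.0 / (203.3×10³ × 12.0×10⁻⁶) = 391.3 K.
T = 29.8 + 391.3 = 421.1 °C.

421 °C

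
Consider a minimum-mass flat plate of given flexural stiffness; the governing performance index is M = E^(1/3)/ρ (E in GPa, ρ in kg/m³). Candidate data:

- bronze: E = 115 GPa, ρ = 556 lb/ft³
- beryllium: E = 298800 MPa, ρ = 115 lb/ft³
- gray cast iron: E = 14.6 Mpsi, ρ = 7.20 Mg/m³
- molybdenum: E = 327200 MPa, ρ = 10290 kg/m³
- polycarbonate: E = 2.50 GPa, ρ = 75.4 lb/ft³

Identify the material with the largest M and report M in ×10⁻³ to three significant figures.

beryllium, M = 3.63×10⁻³

Convert each candidate to consistent units, then evaluate M:
  bronze: E = 115.0 GPa, ρ = 8906 kg/m³
  beryllium: E = 298.8 GPa, ρ = 1842 kg/m³
  gray cast iron: E = 100.7 GPa, ρ = 7200 kg/m³
  molybdenum: E = 327.2 GPa, ρ = 10290 kg/m³
  polycarbonate: E = 2.500 GPa, ρ = 1208 kg/m³
  beryllium: M = 3.63×10⁻³
  polycarbonate: M = 1.12×10⁻³
  molybdenum: M = 0.670×10⁻³
  gray cast iron: M = 0.646×10⁻³
  bronze: M = 0.546×10⁻³
The maximum is for beryllium.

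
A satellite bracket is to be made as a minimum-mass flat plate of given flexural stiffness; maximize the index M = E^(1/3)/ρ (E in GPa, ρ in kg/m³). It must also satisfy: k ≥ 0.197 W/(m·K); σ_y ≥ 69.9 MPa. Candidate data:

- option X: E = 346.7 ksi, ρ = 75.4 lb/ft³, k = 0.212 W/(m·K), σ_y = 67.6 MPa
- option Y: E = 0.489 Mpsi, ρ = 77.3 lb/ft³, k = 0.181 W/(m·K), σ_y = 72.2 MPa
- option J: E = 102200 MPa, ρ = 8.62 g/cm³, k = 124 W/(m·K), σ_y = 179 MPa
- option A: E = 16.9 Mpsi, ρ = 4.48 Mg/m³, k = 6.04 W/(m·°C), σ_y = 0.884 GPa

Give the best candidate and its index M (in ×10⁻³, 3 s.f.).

Screen on constraints: k ≥ 0.197 W/(m·K); σ_y ≥ 69.9 MPa. Survivors: option J, option A.
Putting every candidate on a common basis:
  option J: E = 102.2 GPa, ρ = 8620 kg/m³
  option A: E = 116.5 GPa, ρ = 4480 kg/m³
  option A: M = 1.09×10⁻³
  option J: M = 0.542×10⁻³
Option A ranks first.

option A, M = 1.09×10⁻³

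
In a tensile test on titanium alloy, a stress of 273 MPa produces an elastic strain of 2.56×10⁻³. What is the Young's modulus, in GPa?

E = σ/ε = 273 MPa / 2.56×10⁻³ = 106600 MPa = 107 GPa.

107 GPa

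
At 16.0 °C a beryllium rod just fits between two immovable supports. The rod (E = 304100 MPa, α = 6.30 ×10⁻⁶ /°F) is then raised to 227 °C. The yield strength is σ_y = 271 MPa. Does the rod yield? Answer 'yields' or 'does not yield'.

yields

E = 304100 MPa = 304.1 GPa.
α = 6.30×10⁻⁶/°F × 9/5 = 11.3×10⁻⁶/K.
ΔT = 211.0 K. Constrained thermal stress σ = E·α·ΔT = 304.1×10³ MPa × 11.3×10⁻⁶ × 211.0 = 728 MPa (compressive).
Compare to σ_y = 271 MPa: σ ≥ σ_y, so it yields.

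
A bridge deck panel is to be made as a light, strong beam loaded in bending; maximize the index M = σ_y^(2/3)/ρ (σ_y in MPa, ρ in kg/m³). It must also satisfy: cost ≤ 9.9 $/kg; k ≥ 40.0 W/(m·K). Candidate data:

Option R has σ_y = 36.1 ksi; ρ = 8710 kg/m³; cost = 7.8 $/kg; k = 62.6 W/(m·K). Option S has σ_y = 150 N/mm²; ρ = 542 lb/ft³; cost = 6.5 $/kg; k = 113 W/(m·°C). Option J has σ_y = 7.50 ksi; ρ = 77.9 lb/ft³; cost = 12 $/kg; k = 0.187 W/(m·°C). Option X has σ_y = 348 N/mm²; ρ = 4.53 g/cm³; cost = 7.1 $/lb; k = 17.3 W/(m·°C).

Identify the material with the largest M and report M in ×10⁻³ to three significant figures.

option R, M = 4.54×10⁻³

Screen on constraints: cost ≤ 9.9 $/kg; k ≥ 40.0 W/(m·K). Survivors: option R, option S.
Convert each candidate to consistent units, then evaluate M:
  option R: σ_y = 248.9 MPa, ρ = 8710 kg/m³
  option S: σ_y = 150.0 MPa, ρ = 8682 kg/m³
  option R: M = 4.54×10⁻³
  option S: M = 3.25×10⁻³
Option R ranks first.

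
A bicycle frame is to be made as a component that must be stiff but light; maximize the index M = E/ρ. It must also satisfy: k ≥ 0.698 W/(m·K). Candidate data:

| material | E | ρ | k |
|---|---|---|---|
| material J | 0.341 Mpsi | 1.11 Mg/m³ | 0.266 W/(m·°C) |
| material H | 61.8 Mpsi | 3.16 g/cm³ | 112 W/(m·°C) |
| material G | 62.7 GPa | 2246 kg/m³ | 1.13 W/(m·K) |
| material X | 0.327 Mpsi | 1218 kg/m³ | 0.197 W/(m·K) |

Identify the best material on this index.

Screen on constraints: k ≥ 0.698 W/(m·K). Survivors: material H, material G.
Convert each candidate to consistent units, then evaluate M:
  material H: E = 426.1 GPa, ρ = 3160 kg/m³
  material G: E = 62.70 GPa, ρ = 2246 kg/m³
  material H: M = 135 MN·m/kg
  material G: M = 27.9 MN·m/kg
Material H ranks first.

material H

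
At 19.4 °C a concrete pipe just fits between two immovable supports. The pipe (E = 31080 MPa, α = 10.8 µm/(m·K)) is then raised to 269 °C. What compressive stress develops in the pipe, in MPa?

83.8 MPa

E = 31080 MPa = 31.08 GPa.
ΔT = 249.6 K. Constrained thermal stress σ = E·α·ΔT = 31.08×10³ MPa × 10.8×10⁻⁶ × 249.6 = 83.8 MPa (compressive).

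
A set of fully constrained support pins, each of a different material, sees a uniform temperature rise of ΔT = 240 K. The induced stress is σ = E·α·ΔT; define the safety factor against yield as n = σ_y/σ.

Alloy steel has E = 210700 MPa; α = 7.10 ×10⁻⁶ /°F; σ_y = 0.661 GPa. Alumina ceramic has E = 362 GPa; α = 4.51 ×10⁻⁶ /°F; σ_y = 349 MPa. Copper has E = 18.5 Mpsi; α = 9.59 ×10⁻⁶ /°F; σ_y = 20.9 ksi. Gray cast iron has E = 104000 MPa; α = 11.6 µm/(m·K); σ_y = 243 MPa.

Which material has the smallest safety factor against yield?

Converting E to GPa, α to ×10⁻⁶/K, σ_y to MPa, then σ and n for each:
  alloy steel: E = 210.7, α = 12.8, σ_y = 661.0 → σ = 646 MPa, n = 1.02
  alumina ceramic: E = 362.0, α = 8.12, σ_y = 349.0 → σ = 705 MPa, n = 0.495
  copper: E = 127.6, α = 17.3, σ_y = 144.1 → σ = 528 MPa, n = 0.273
  gray cast iron: E = 104.0, α = 11.6, σ_y = 243.0 → σ = 290 MPa, n = 0.839
The minimum is copper at n = 0.273.

copper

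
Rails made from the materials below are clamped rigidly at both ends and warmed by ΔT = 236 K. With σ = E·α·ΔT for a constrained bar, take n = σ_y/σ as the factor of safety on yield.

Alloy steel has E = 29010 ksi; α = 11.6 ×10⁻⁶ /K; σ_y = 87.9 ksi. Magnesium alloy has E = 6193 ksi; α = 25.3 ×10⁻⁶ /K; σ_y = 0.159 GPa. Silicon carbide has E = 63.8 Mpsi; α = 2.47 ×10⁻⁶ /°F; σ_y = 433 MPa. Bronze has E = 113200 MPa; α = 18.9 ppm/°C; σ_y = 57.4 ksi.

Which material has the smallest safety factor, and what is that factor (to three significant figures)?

magnesium alloy, n = 0.624

In consistent units (E in GPa, α in ×10⁻⁶/K, σ_y in MPa):
  alloy steel: E = 200.0, α = 11.6, σ_y = 606.0 → σ = 548 MPa, n = 1.11
  magnesium alloy: E = 42.70, α = 25.3, σ_y = 159.0 → σ = 255 MPa, n = 0.624
  silicon carbide: E = 439.9, α = 4.45, σ_y = 433.0 → σ = 462 MPa, n = 0.938
  bronze: E = 113.2, α = 18.9, σ_y = 395.8 → σ = 505 MPa, n = 0.784
The minimum is magnesium alloy at n = 0.624.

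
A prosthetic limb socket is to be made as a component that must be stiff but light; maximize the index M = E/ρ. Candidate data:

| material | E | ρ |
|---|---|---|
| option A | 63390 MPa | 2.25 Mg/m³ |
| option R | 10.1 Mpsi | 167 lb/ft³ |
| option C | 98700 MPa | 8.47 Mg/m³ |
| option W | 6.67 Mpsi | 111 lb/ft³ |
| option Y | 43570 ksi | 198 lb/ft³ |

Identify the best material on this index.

After converting to SI:
  option A: E = 63.39 GPa, ρ = 2250 kg/m³
  option R: E = 69.64 GPa, ρ = 2675 kg/m³
  option C: E = 98.70 GPa, ρ = 8470 kg/m³
  option W: E = 45.99 GPa, ρ = 1778 kg/m³
  option Y: E = 300.4 GPa, ρ = 3172 kg/m³
  option Y: M = 94.7 MN·m/kg
  option A: M = 28.2 MN·m/kg
  option R: M = 26.0 MN·m/kg
  option W: M = 25.9 MN·m/kg
  option C: M = 11.7 MN·m/kg
Option Y ranks first.

option Y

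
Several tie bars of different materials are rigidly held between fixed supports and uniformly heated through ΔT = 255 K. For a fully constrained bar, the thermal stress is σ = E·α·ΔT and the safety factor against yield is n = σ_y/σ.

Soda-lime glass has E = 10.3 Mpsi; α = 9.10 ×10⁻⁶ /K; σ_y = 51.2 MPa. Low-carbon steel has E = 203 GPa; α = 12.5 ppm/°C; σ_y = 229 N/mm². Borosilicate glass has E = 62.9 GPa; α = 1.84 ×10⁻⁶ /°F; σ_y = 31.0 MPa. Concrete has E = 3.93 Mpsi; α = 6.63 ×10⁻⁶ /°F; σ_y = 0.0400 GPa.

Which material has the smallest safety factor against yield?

soda-lime glass

With everything in SI (GPa, ×10⁻⁶/K, MPa):
  soda-lime glass: E = 71.02, α = 9.10, σ_y = 51.20 → σ = 165 MPa, n = 0.311
  low-carbon steel: E = 203.0, α = 12.5, σ_y = 229.0 → σ = 647 MPa, n = 0.354
  borosilicate glass: E = 62.90, α = 3.31, σ_y = 31.00 → σ = 53.1 MPa, n = 0.584
  concrete: E = 27.10, α = 11.9, σ_y = 40.00 → σ = 82.5 MPa, n = 0.485
Smallest n: soda-lime glass with n = 0.311.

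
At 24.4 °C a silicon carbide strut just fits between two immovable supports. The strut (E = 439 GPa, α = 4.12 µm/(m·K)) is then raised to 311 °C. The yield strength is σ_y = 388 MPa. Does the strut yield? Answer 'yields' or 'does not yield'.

yields

ΔT = 286.6 K. Constrained thermal stress σ = E·α·ΔT = 439.0×10³ MPa × 4.12×10⁻⁶ × 286.6 = 518 MPa (compressive).
Compare to σ_y = 388 MPa: σ ≥ σ_y, so it yields.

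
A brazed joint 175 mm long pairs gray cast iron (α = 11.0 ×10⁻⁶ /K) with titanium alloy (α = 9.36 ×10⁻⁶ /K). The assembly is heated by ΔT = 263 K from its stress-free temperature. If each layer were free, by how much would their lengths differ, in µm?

Δα = |11.0 − 9.36|×10⁻⁶/K = 1.64×10⁻⁶/K.
ΔL_mismatch = Δα·L·ΔT = 1.64×10⁻⁶ × 175.0 mm × 263.0 K = 75.5 µm.

75.5 µm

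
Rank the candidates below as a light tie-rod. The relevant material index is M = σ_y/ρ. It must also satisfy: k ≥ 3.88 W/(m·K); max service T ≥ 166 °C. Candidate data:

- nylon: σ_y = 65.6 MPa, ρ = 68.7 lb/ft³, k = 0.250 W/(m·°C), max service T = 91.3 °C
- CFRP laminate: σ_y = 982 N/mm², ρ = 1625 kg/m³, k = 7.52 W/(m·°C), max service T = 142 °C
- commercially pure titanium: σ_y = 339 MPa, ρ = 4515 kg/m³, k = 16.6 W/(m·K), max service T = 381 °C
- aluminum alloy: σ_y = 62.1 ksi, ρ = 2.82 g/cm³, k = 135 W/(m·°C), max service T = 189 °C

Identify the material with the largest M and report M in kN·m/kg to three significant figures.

aluminum alloy, M = 152 kN·m/kg

Screen on constraints: k ≥ 3.88 W/(m·K); max service T ≥ 166 °C. Survivors: commercially pure titanium, aluminum alloy.
After converting to SI:
  commercially pure titanium: σ_y = 339.0 MPa, ρ = 4515 kg/m³
  aluminum alloy: σ_y = 428.2 MPa, ρ = 2820 kg/m³
  aluminum alloy: M = 152 kN·m/kg
  commercially pure titanium: M = 75.1 kN·m/kg
The maximum is for aluminum alloy.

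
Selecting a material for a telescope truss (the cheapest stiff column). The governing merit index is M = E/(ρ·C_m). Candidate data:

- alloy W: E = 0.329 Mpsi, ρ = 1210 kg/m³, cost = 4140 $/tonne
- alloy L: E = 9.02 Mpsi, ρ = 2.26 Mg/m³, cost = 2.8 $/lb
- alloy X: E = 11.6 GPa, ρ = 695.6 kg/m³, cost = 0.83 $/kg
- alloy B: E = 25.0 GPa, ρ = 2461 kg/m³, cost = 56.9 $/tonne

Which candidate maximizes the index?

alloy B

Convert each candidate to consistent units, then evaluate M:
  alloy W: E = 2.268 GPa, ρ = 1210 kg/m³, cost = 4.140 $/kg
  alloy L: E = 62.19 GPa, ρ = 2260 kg/m³, cost = 6.173 $/kg
  alloy X: E = 11.60 GPa, ρ = 695.6 kg/m³, cost = 0.8300 $/kg
  alloy B: E = 25.00 GPa, ρ = 2461 kg/m³, cost = 0.05690 $/kg
  alloy B: M = 179 MN·m per $
  alloy X: M = 20.1 MN·m per $
  alloy L: M = 4.46 MN·m per $
  alloy W: M = 0.453 MN·m per $
The maximum is for alloy B.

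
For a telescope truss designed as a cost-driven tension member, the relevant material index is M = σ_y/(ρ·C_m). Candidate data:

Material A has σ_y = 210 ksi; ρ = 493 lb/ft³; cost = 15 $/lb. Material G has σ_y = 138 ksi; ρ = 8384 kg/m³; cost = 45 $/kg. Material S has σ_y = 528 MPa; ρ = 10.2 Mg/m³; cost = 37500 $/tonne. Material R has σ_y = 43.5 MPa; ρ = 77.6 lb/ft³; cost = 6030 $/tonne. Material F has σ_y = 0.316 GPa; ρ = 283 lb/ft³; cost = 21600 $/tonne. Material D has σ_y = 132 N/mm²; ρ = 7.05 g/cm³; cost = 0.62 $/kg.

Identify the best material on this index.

material D

After converting to SI:
  material A: σ_y = 1448 MPa, ρ = 7897 kg/m³, cost = 33.07 $/kg
  material G: σ_y = 951.5 MPa, ρ = 8384 kg/m³, cost = 45.00 $/kg
  material S: σ_y = 528.0 MPa, ρ = 10200 kg/m³, cost = 37.50 $/kg
  material R: σ_y = 43.50 MPa, ρ = 1243 kg/m³, cost = 6.030 $/kg
  material F: σ_y = 316.0 MPa, ρ = 4533 kg/m³, cost = 21.60 $/kg
  material D: σ_y = 132.0 MPa, ρ = 7050 kg/m³, cost = 0.6200 $/kg
  material D: M = 30.2 kN·m per $
  material R: M = 5.80 kN·m per $
  material A: M = 5.54 kN·m per $
  material F: M = 3.23 kN·m per $
  material G: M = 2.52 kN·m per $
  material S: M = 1.38 kN·m per $
Material D has the largest M.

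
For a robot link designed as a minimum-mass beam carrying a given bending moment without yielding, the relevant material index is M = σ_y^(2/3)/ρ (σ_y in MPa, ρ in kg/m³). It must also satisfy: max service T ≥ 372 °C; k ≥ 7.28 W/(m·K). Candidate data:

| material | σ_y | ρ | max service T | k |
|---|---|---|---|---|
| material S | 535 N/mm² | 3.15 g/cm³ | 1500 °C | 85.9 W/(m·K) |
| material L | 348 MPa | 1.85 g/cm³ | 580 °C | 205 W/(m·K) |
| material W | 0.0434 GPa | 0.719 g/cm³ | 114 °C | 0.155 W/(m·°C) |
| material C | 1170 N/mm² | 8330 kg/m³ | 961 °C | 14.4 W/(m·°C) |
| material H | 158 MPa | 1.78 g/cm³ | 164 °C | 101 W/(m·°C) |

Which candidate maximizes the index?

material L

Screen on constraints: max service T ≥ 372 °C; k ≥ 7.28 W/(m·K). Survivors: material S, material L, material C.
In SI units:
  material S: σ_y = 535.0 MPa, ρ = 3150 kg/m³
  material L: σ_y = 348.0 MPa, ρ = 1850 kg/m³
  material C: σ_y = 1170 MPa, ρ = 8330 kg/m³
  material L: M = 26.7×10⁻³
  material S: M = 20.9×10⁻³
  material C: M = 13.3×10⁻³
The maximum is for material L.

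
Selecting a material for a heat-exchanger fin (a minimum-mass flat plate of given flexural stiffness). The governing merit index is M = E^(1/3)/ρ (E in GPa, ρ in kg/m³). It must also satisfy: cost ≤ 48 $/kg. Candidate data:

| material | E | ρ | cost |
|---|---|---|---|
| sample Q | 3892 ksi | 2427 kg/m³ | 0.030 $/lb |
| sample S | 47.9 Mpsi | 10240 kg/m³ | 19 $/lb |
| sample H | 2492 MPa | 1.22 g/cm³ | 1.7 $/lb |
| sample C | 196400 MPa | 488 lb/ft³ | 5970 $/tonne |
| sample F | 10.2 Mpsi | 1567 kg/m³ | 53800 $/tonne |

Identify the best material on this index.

Screen on constraints: cost ≤ 48 $/kg. Survivors: sample Q, sample S, sample H, sample C.
Putting every candidate on a common basis:
  sample Q: E = 26.83 GPa, ρ = 2427 kg/m³
  sample S: E = 330.3 GPa, ρ = 10240 kg/m³
  sample H: E = 2.492 GPa, ρ = 1220 kg/m³
  sample C: E = 196.4 GPa, ρ = 7817 kg/m³
  sample Q: M = 1.23×10⁻³
  sample H: M = 1.11×10⁻³
  sample C: M = 0.744×10⁻³
  sample S: M = 0.675×10⁻³
The maximum is for sample Q.

sample Q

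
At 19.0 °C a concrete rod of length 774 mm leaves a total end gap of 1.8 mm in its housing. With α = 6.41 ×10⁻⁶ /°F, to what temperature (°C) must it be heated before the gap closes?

221 °C

α = 6.41×10⁻⁶/°F × 9/5 = 11.5×10⁻⁶/K.
α·L₀·ΔT = 1.8 mm ⇒ ΔT = 1.8 / (11.5×10⁻⁶ × 774.0) = 201.6 K.
T = 19.0 + 201.6 = 220.6 °C.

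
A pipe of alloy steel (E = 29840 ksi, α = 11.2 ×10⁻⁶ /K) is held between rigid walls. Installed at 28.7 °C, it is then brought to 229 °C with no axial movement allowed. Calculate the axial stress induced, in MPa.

E = 29840 ksi = 205.7 GPa.
ΔT = 200.3 K. Constrained thermal stress σ = E·α·ΔT = 205.7×10³ MPa × 11.2×10⁻⁶ × 200.3 = 462 MPa (compressive).

462 MPa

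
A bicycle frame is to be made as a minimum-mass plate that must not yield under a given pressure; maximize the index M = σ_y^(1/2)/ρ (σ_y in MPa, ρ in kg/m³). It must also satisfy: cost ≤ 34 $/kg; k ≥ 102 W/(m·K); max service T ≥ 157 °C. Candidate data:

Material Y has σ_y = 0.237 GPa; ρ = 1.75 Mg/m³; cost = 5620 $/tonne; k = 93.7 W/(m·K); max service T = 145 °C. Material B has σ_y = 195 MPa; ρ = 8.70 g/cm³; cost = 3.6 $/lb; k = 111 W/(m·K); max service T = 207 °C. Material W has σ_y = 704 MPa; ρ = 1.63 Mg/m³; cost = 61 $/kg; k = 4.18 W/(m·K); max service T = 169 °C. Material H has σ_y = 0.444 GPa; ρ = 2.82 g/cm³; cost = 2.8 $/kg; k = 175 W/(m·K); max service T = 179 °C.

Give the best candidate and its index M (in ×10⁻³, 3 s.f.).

material H, M = 7.47×10⁻³

Screen on constraints: cost ≤ 34 $/kg; k ≥ 102 W/(m·K); max service T ≥ 157 °C. Survivors: material B, material H.
In SI units:
  material B: σ_y = 195.0 MPa, ρ = 8700 kg/m³
  material H: σ_y = 444.0 MPa, ρ = 2820 kg/m³
  material H: M = 7.47×10⁻³
  material B: M = 1.61×10⁻³
The maximum is for material H.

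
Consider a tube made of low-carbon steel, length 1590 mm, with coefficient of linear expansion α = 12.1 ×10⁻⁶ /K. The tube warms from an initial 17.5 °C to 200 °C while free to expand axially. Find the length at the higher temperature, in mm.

1593.5 mm

ΔT = 200 − 17.5 = 182.5 K.
ΔL = α·L₀·ΔT = 12.1×10⁻⁶ × 1590 mm × 182.5 K = 3.51 mm.
L = L₀ + ΔL = 1590 + 3.51 = 1593.5 mm.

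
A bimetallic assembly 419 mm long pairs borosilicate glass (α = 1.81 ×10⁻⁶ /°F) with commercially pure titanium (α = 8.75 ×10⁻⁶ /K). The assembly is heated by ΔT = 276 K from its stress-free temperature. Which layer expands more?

commercially pure titanium

borosilicate glass: α = 1.81×10⁻⁶/°F × 9/5 = 3.26×10⁻⁶/K.
α(borosilicate glass) = 3.26×10⁻⁶/K vs α(commercially pure titanium) = 8.75×10⁻⁶/K.
Higher α expands more for the same ΔT: commercially pure titanium.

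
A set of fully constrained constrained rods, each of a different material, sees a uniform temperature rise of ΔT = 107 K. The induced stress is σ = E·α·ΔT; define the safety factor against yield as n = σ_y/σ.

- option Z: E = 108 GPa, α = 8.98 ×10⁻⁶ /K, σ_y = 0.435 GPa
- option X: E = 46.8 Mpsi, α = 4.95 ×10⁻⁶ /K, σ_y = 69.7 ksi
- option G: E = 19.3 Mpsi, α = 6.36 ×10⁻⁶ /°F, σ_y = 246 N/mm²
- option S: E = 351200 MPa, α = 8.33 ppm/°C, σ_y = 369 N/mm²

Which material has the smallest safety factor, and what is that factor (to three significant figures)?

With everything in SI (GPa, ×10⁻⁶/K, MPa):
  option Z: E = 108.0, α = 8.98, σ_y = 435.0 → σ = 104 MPa, n = 4.19
  option X: E = 322.7, α = 4.95, σ_y = 480.6 → σ = 171 MPa, n = 2.81
  option G: E = 133.1, α = 11.4, σ_y = 246.0 → σ = 163 MPa, n = 1.51
  option S: E = 351.2, α = 8.33, σ_y = 369.0 → σ = 313 MPa, n = 1.18
Option S has the lowest safety factor, n = 1.18.

option S, n = 1.18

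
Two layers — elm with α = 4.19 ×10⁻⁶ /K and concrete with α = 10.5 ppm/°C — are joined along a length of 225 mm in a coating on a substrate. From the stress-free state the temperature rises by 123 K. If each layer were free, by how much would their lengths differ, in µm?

175 µm

Δα = |4.19 − 10.5|×10⁻⁶/K = 6.31×10⁻⁶/K.
ΔL_mismatch = Δα·L·ΔT = 6.31×10⁻⁶ × 225.0 mm × 123.0 K = 175 µm.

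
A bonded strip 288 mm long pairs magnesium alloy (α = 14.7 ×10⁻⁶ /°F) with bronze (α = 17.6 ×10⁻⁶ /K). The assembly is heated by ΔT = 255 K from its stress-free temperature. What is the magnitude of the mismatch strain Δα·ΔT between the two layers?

2.26×10⁻³

magnesium alloy: α = 14.7×10⁻⁶/°F × 9/5 = 26.5×10⁻⁶/K.
Δα = |26.5 − 17.6|×10⁻⁶/K = 8.86×10⁻⁶/K.
Mismatch strain = Δα·ΔT = 8.86×10⁻⁶ × 255.0 = 2.26×10⁻³.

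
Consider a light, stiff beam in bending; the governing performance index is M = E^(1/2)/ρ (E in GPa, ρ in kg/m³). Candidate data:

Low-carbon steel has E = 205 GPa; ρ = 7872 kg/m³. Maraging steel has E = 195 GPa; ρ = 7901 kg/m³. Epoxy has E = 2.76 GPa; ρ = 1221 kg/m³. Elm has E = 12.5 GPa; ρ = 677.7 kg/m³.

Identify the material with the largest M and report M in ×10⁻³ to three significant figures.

elm, M = 5.22×10⁻³

Per-candidate index values:
  elm: M = 5.22×10⁻³
  low-carbon steel: M = 1.82×10⁻³
  maraging steel: M = 1.77×10⁻³
  epoxy: M = 1.36×10⁻³
Elm ranks first.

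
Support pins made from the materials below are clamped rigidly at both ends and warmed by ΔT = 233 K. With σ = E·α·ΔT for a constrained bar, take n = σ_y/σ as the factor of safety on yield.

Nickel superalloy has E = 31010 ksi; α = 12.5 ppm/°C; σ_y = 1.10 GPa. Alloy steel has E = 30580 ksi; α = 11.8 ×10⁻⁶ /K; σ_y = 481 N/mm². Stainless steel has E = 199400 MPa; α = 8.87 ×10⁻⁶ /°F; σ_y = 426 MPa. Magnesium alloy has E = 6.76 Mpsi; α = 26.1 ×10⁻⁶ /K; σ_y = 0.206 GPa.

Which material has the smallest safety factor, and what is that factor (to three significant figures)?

Per material, after unit conversion:
  nickel superalloy: E = 213.8, α = 12.5, σ_y = 1100 → σ = 623 MPa, n = 1.77
  alloy steel: E = 210.8, α = 11.8, σ_y = 481.0 → σ = 580 MPa, n = 0.830
  stainless steel: E = 199.4, α = 16.0, σ_y = 426.0 → σ = 742 MPa, n = 0.574
  magnesium alloy: E = 46.61, α = 26.1, σ_y = 206.0 → σ = 283 MPa, n = 0.727
The minimum is stainless steel at n = 0.574.

stainless steel, n = 0.574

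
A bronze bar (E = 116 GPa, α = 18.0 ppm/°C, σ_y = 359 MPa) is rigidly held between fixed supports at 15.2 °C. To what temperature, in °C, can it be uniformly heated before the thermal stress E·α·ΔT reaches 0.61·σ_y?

E·α·ΔT = 219.0 MPa ⇒ ΔT = 219.0 / (116.0×10³ × 18.0×10⁻⁶) = 104.9 K.
T = 15.2 + 104.9 = 120.1 °C.

120 °C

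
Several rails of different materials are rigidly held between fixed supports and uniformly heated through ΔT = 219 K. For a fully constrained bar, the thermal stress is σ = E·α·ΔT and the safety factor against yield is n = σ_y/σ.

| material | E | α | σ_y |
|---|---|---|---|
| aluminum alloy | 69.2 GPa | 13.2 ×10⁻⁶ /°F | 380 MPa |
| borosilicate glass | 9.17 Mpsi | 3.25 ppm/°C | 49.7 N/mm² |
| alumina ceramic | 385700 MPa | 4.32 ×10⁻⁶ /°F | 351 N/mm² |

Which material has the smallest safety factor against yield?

Converting E to GPa, α to ×10⁻⁶/K, σ_y to MPa, then σ and n for each:
  aluminum alloy: E = 69.20, α = 23.8, σ_y = 380.0 → σ = 360 MPa, n = 1.06
  borosilicate glass: E = 63.22, α = 3.25, σ_y = 49.70 → σ = 45.0 MPa, n = 1.10
  alumina ceramic: E = 385.7, α = 7.78, σ_y = 351.0 → σ = 657 MPa, n = 0.534
The minimum is alumina ceramic at n = 0.534.

alumina ceramic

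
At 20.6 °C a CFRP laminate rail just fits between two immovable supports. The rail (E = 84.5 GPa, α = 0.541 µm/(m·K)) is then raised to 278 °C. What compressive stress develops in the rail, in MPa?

ΔT = 257.4 K. Constrained thermal stress σ = E·α·ΔT = 84.50×10³ MPa × 0.541×10⁻⁶ × 257.4 = 11.8 MPa (compressive).

11.8 MPa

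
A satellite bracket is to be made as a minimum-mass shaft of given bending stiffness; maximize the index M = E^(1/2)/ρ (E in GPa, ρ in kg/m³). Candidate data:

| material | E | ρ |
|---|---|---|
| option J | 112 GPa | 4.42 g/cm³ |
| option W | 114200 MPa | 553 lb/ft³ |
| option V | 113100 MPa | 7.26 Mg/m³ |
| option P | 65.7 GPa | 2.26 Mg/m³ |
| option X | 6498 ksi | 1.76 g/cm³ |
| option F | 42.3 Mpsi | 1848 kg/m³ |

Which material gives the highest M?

option F

Convert each candidate to consistent units, then evaluate M:
  option J: E = 112.0 GPa, ρ = 4420 kg/m³
  option W: E = 114.2 GPa, ρ = 8858 kg/m³
  option V: E = 113.1 GPa, ρ = 7260 kg/m³
  option P: E = 65.70 GPa, ρ = 2260 kg/m³
  option X: E = 44.80 GPa, ρ = 1760 kg/m³
  option F: E = 291.6 GPa, ρ = 1848 kg/m³
  option F: M = 9.24×10⁻³
  option X: M = 3.80×10⁻³
  option P: M = 3.59×10⁻³
  option J: M = 2.39×10⁻³
  option V: M = 1.46×10⁻³
  option W: M = 1.21×10⁻³
Highest index: option F.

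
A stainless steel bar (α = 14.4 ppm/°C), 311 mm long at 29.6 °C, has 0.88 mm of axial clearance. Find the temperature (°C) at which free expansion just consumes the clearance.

226 °C

α·L₀·ΔT = 0.88 mm ⇒ ΔT = 0.88 / (14.4×10⁻⁶ × 311.0) = 196.5 K.
T = 29.6 + 196.5 = 226.1 °C.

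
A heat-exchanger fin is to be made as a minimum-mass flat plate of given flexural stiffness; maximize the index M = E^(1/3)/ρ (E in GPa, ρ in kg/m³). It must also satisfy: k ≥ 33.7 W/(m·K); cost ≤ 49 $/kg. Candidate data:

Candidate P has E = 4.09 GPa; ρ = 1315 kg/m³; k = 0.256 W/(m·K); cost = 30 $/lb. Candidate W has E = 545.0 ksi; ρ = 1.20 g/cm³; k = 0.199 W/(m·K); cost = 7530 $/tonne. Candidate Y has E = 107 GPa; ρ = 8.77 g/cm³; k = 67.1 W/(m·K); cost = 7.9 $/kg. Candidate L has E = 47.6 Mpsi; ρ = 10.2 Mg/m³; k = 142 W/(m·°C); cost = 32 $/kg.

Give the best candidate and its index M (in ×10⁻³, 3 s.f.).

candidate L, M = 0.676×10⁻³

Screen on constraints: k ≥ 33.7 W/(m·K); cost ≤ 49 $/kg. Survivors: candidate Y, candidate L.
Convert each candidate to consistent units, then evaluate M:
  candidate Y: E = 107.0 GPa, ρ = 8770 kg/m³
  candidate L: E = 328.2 GPa, ρ = 10200 kg/m³
  candidate L: M = 0.676×10⁻³
  candidate Y: M = 0.541×10⁻³
Highest index: candidate L.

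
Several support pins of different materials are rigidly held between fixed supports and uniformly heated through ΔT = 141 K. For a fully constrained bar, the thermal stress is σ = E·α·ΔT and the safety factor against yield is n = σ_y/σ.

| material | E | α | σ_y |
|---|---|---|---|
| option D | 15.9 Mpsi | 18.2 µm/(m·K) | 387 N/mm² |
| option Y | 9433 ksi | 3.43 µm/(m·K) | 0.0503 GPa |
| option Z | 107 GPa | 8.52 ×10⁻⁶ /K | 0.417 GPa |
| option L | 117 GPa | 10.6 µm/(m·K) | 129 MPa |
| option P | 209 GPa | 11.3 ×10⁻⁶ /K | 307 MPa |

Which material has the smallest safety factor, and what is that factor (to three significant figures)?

option L, n = 0.738

With everything in SI (GPa, ×10⁻⁶/K, MPa):
  option D: E = 109.6, α = 18.2, σ_y = 387.0 → σ = 281 MPa, n = 1.38
  option Y: E = 65.04, α = 3.43, σ_y = 50.30 → σ = 31.5 MPa, n = 1.60
  option Z: E = 107.0, α = 8.52, σ_y = 417.0 → σ = 129 MPa, n = 3.24
  option L: E = 117.0, α = 10.6, σ_y = 129.0 → σ = 175 MPa, n = 0.738
  option P: E = 209.0, α = 11.3, σ_y = 307.0 → σ = 333 MPa, n = 0.922
Smallest n: option L with n = 0.738.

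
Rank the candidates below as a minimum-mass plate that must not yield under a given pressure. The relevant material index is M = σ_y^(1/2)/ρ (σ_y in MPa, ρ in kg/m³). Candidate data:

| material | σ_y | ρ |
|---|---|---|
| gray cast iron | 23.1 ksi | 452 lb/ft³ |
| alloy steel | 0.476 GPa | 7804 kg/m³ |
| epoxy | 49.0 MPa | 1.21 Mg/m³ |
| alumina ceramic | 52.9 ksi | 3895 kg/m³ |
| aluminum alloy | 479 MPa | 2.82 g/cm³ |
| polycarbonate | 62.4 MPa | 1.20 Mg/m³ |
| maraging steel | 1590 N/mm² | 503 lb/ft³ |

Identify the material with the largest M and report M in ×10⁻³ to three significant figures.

aluminum alloy, M = 7.76×10⁻³

In SI units:
  gray cast iron: σ_y = 159.3 MPa, ρ = 7240 kg/m³
  alloy steel: σ_y = 476.0 MPa, ρ = 7804 kg/m³
  epoxy: σ_y = 49.00 MPa, ρ = 1210 kg/m³
  alumina ceramic: σ_y = 364.7 MPa, ρ = 3895 kg/m³
  aluminum alloy: σ_y = 479.0 MPa, ρ = 2820 kg/m³
  polycarbonate: σ_y = 62.40 MPa, ρ = 1200 kg/m³
  maraging steel: σ_y = 1590 MPa, ρ = 8057 kg/m³
  aluminum alloy: M = 7.76×10⁻³
  polycarbonate: M = 6.58×10⁻³
  epoxy: M = 5.79×10⁻³
  maraging steel: M = 4.95×10⁻³
  alumina ceramic: M = 4.90×10⁻³
  alloy steel: M = 2.80×10⁻³
  gray cast iron: M = 1.74×10⁻³
Highest index: aluminum alloy.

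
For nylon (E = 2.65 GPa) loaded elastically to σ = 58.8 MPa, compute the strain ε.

ε = σ/E = 58.8 / 2650 = 0.0222.

0.0222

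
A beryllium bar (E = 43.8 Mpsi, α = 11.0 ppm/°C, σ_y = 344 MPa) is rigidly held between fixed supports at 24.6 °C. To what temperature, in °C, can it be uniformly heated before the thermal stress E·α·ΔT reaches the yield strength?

128 °C

E = 43.8 Mpsi = 302.0 GPa.
E·α·ΔT = 344.0 MPa ⇒ ΔT = 344.0 / (302.0×10³ × 11.0×10⁻⁶) = 103.6 K.
T = 24.6 + 103.6 = 128.2 °C.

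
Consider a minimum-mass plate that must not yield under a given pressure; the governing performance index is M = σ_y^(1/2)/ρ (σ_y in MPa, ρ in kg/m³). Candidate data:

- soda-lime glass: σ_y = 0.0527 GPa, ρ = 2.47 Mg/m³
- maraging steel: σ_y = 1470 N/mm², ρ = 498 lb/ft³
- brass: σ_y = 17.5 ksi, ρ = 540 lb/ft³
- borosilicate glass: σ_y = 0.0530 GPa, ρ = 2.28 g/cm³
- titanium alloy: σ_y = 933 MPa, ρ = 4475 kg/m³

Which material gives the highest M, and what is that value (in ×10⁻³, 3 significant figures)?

titanium alloy, M = 6.83×10⁻³

After converting to SI:
  soda-lime glass: σ_y = 52.70 MPa, ρ = 2470 kg/m³
  maraging steel: σ_y = 1470 MPa, ρ = 7977 kg/m³
  brass: σ_y = 120.7 MPa, ρ = 8650 kg/m³
  borosilicate glass: σ_y = 53.00 MPa, ρ = 2280 kg/m³
  titanium alloy: σ_y = 933.0 MPa, ρ = 4475 kg/m³
  titanium alloy: M = 6.83×10⁻³
  maraging steel: M = 4.81×10⁻³
  borosilicate glass: M = 3.19×10⁻³
  soda-lime glass: M = 2.94×10⁻³
  brass: M = 1.27×10⁻³
Highest index: titanium alloy.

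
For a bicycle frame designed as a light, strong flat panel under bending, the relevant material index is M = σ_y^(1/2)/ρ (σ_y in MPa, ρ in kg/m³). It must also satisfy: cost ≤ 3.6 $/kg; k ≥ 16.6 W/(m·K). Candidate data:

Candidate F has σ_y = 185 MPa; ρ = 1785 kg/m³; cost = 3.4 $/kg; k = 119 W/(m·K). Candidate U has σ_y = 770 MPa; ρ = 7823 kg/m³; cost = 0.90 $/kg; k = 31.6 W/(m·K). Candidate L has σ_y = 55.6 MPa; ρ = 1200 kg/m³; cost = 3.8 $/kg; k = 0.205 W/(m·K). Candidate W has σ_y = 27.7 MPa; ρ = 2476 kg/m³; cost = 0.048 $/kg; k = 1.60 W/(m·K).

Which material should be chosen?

candidate F

Screen on constraints: cost ≤ 3.6 $/kg; k ≥ 16.6 W/(m·K). Survivors: candidate F, candidate U.
Computing M directly (units already consistent):
  candidate F: M = 7.62×10⁻³
  candidate U: M = 3.55×10⁻³
The maximum is for candidate F.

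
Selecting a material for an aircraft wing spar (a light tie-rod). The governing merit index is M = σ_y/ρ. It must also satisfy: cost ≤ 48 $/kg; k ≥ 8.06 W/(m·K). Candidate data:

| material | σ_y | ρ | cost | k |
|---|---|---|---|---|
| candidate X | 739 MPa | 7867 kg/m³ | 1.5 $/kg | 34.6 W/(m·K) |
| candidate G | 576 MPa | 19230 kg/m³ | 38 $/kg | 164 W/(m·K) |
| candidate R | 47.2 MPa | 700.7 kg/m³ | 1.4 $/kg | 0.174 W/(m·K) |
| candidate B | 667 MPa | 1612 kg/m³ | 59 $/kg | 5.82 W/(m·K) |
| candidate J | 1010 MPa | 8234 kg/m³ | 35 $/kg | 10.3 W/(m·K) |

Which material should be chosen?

Screen on constraints: cost ≤ 48 $/kg; k ≥ 8.06 W/(m·K). Survivors: candidate X, candidate G, candidate J.
Evaluate M for each candidate:
  candidate J: M = 123 kN·m/kg
  candidate X: M = 93.9 kN·m/kg
  candidate G: M = 30.0 kN·m/kg
Candidate J ranks first.

candidate J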